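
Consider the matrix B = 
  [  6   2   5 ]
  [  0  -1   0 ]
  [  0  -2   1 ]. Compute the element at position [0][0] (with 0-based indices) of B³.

216

Characteristic polynomial: μ^3 - 6μ^2 - μ + 6 = (μ - 6)(μ - 1)(μ + 1), so the eigenvalues are -1, 1, 6.
μ=1: eigenvector (-1, 0, 1).
μ=-1: eigenvector (-1, 1, 1).
μ=6: eigenvector (1, 0, 0).
P = [[-1, -1, 1], [0, 1, 0], [1, 1, 0]], D = diag(1, -1, 6), P⁻¹ = [[0, -1, 1], [0, 1, 0], [1, 0, 1]].
B³ = P·diag(1, -1, 216)·P⁻¹ = [[216, 2, 215], [0, -1, 0], [0, -2, 1]].
The requested entry is 216.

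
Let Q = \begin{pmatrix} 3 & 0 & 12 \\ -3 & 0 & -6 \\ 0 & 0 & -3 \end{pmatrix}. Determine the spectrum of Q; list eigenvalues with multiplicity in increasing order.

-3, 0, 3

Characteristic polynomial: p(μ) = μ^3 - 9μ = μ(μ - 3)(μ + 3).
Roots (with multiplicity): -3, 0, 3.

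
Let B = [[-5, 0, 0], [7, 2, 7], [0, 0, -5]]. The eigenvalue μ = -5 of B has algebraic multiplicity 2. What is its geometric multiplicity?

B + 5I = [[0, 0, 0], [7, 7, 7], [0, 0, 0]].
This matrix has rank 1, so its null space has dimension 3 − 1 = 2.

2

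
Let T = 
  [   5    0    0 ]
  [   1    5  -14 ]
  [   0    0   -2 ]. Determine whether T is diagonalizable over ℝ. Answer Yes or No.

No

Characteristic polynomial: p(r) = r^3 - 8r^2 + 5r + 50 = (r - 5)^2(r + 2).
r = 5 has algebraic multiplicity 2; rank(T − 5I) = 2, so geometric multiplicity = 1.
Geometric multiplicity < algebraic multiplicity, so T is not diagonalizable.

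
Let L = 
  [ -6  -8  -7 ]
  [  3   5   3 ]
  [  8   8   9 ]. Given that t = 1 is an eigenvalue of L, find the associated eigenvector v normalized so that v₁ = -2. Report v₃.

L − 1I = [[-7, -8, -7], [3, 4, 3], [8, 8, 8]].
Solving (L − 1I)v = 0 gives the eigenspace spanned by (-2, 0, 2).
With v₁ = -2, v = (-2, 0, 2), so v₃ = 2.

2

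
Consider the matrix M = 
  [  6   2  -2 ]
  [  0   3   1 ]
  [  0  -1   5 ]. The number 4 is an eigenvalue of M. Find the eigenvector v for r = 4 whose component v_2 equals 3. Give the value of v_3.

M − 4I = [[2, 2, -2], [0, -1, 1], [0, -1, 1]].
Solving (M − 4I)v = 0 gives the eigenspace spanned by (0, 3, 3).
With v_2 = 3, v = (0, 3, 3), so v_3 = 3.

3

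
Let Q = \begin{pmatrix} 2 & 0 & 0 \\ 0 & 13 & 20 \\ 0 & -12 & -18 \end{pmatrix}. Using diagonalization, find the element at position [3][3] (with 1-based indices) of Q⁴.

1056

Characteristic polynomial: t^3 + 3t^2 - 4t - 12 = (t - 2)(t + 2)(t + 3), so the eigenvalues are -3, -2, 2.
t=-3: eigenvector (0, -5, 4).
t=-2: eigenvector (0, 4, -3).
t=2: eigenvector (1, 0, 0).
P = [[0, 0, 1], [-5, 4, 0], [4, -3, 0]], D = diag(-3, -2, 2), P⁻¹ = [[0, 3, 4], [0, 4, 5], [1, 0, 0]].
Q⁴ = P·diag(81, 16, 16)·P⁻¹ = [[16, 0, 0], [0, -959, -1300], [0, 780, 1056]].
The requested entry is 1056.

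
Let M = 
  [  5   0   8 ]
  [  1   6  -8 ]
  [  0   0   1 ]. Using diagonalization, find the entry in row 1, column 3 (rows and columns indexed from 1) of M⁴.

Characteristic polynomial: r^3 - 12r^2 + 41r - 30 = (r - 6)(r - 5)(r - 1), so the eigenvalues are 1, 5, 6.
r=6: eigenvector (0, 1, 0).
r=5: eigenvector (1, -1, 0).
r=1: eigenvector (-2, 2, 1).
P = [[0, 1, -2], [1, -1, 2], [0, 0, 1]], D = diag(6, 5, 1), P⁻¹ = [[1, 1, 0], [1, 0, 2], [0, 0, 1]].
M⁴ = P·diag(1296, 625, 1)·P⁻¹ = [[625, 0, 1248], [671, 1296, -1248], [0, 0, 1]].
The requested entry is 1248.

1248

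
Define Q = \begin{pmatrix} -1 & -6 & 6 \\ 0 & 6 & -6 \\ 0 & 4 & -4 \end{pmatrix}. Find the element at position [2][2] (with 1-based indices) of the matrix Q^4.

48

Characteristic polynomial: s^3 - s^2 - 2s = s(s - 2)(s + 1), so the eigenvalues are -1, 0, 2.
s=-1: eigenvector (1, 0, 0).
s=0: eigenvector (0, -1, -1).
s=2: eigenvector (-2, 3, 2).
P = [[1, 0, -2], [0, -1, 3], [0, -1, 2]], D = diag(-1, 0, 2), P⁻¹ = [[1, 2, -2], [0, 2, -3], [0, 1, -1]].
Q⁴ = P·diag(1, 0, 16)·P⁻¹ = [[1, -30, 30], [0, 48, -48], [0, 32, -32]].
The requested entry is 48.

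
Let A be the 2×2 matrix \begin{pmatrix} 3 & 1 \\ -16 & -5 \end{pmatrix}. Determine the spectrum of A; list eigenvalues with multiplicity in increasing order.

Characteristic polynomial: p(t) = t^2 + 2t + 1 = (t + 1)^2.
Roots (with multiplicity): -1, -1.

-1, -1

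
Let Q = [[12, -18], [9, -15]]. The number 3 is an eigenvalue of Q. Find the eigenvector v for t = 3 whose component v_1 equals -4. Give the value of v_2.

-2

Q − 3I = [[9, -18], [9, -18]].
Solving (Q − 3I)v = 0 gives the eigenspace spanned by (-4, -2).
With v_1 = -4, v = (-4, -2), so v_2 = -2.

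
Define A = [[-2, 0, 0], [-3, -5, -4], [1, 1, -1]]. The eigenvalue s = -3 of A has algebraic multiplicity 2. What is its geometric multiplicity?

A + 3I = [[1, 0, 0], [-3, -2, -4], [1, 1, 2]].
This matrix has rank 2, so its null space has dimension 3 − 2 = 1.

1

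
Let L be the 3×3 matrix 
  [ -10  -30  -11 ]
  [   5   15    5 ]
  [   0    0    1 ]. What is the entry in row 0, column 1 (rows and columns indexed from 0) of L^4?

-3750

Characteristic polynomial: λ^3 - 6λ^2 + 5λ = λ(λ - 5)(λ - 1), so the eigenvalues are 0, 1, 5.
λ=1: eigenvector (-1, 0, 1).
λ=5: eigenvector (-2, 1, 0).
λ=0: eigenvector (3, -1, 0).
P = [[-1, -2, 3], [0, 1, -1], [1, 0, 0]], D = diag(1, 5, 0), P⁻¹ = [[0, 0, 1], [1, 3, 1], [1, 2, 1]].
L⁴ = P·diag(1, 625, 0)·P⁻¹ = [[-1250, -3750, -1251], [625, 1875, 625], [0, 0, 1]].
The requested entry is -3750.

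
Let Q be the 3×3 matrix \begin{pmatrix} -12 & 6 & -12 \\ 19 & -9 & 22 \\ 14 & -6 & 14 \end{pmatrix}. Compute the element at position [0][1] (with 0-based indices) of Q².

Characteristic polynomial: t^3 + 7t^2 - 36 = (t - 2)(t + 3)(t + 6), so the eigenvalues are -6, -3, 2.
t=-6: eigenvector (-1, 1, 1).
t=2: eigenvector (0, 2, 1).
t=-3: eigenvector (-2, 1, 2).
P = [[-1, 0, -2], [1, 2, 1], [1, 1, 2]], D = diag(-6, 2, -3), P⁻¹ = [[-3, 2, -4], [1, 0, 1], [1, -1, 2]].
Q² = P·diag(36, 4, 9)·P⁻¹ = [[90, -54, 108], [-91, 63, -118], [-86, 54, -104]].
The requested entry is -54.

-54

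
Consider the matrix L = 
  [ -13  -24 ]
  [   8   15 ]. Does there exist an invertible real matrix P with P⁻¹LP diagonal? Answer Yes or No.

Yes

Characteristic polynomial: p(t) = t^2 - 2t - 3 = (t - 3)(t + 1).
All 2 eigenvalues are distinct, so L is diagonalizable.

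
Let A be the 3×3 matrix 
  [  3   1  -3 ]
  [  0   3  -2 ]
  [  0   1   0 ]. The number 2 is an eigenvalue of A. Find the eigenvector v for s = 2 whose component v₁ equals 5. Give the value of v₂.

10

A − 2I = [[1, 1, -3], [0, 1, -2], [0, 1, -2]].
Solving (A − 2I)v = 0 gives the eigenspace spanned by (5, 10, 5).
With v₁ = 5, v = (5, 10, 5), so v₂ = 10.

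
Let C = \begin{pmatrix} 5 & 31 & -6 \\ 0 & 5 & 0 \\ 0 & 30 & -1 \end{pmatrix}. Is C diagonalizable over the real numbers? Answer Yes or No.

No

Characteristic polynomial: p(t) = t^3 - 9t^2 + 15t + 25 = (t - 5)^2(t + 1).
t = 5 has algebraic multiplicity 2; rank(C − 5I) = 2, so geometric multiplicity = 1.
Geometric multiplicity < algebraic multiplicity, so C is not diagonalizable.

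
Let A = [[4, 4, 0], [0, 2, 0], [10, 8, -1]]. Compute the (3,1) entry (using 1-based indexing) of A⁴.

510

Characteristic polynomial: s^3 - 5s^2 + 2s + 8 = (s - 4)(s - 2)(s + 1), so the eigenvalues are -1, 2, 4.
s=4: eigenvector (1, 0, 2).
s=2: eigenvector (-2, 1, -4).
s=-1: eigenvector (0, 0, 1).
P = [[1, -2, 0], [0, 1, 0], [2, -4, 1]], D = diag(4, 2, -1), P⁻¹ = [[1, 2, 0], [0, 1, 0], [-2, 0, 1]].
A⁴ = P·diag(256, 16, 1)·P⁻¹ = [[256, 480, 0], [0, 16, 0], [510, 960, 1]].
The requested entry is 510.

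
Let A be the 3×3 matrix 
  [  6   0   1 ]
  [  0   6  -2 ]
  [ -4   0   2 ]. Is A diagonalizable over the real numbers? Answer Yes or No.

Characteristic polynomial: p(r) = r^3 - 14r^2 + 64r - 96 = (r - 6)(r - 4)^2.
r = 4 has algebraic multiplicity 2; rank(A − 4I) = 2, so geometric multiplicity = 1.
Geometric multiplicity < algebraic multiplicity, so A is not diagonalizable.

No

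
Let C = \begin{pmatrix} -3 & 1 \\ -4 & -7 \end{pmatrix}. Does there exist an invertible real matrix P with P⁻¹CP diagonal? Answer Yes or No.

No

Characteristic polynomial: p(μ) = μ^2 + 10μ + 25 = (μ + 5)^2.
μ = -5 has algebraic multiplicity 2; rank(C + 5I) = 1, so geometric multiplicity = 1.
Geometric multiplicity < algebraic multiplicity, so C is not diagonalizable.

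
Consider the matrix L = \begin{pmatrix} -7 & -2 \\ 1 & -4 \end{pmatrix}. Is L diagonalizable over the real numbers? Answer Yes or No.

Yes

Characteristic polynomial: p(μ) = μ^2 + 11μ + 30 = (μ + 5)(μ + 6).
All 2 eigenvalues are distinct, so L is diagonalizable.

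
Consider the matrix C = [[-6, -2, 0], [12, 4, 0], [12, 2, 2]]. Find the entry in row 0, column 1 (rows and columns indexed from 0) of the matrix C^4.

16

Characteristic polynomial: λ^3 - 4λ = λ(λ - 2)(λ + 2), so the eigenvalues are -2, 0, 2.
λ=0: eigenvector (-1, 3, 3).
λ=-2: eigenvector (1, -2, -2).
λ=2: eigenvector (0, 0, 1).
P = [[-1, 1, 0], [3, -2, 0], [3, -2, 1]], D = diag(0, -2, 2), P⁻¹ = [[2, 1, 0], [3, 1, 0], [0, -1, 1]].
C⁴ = P·diag(0, 16, 16)·P⁻¹ = [[48, 16, 0], [-96, -32, 0], [-96, -48, 16]].
The requested entry is 16.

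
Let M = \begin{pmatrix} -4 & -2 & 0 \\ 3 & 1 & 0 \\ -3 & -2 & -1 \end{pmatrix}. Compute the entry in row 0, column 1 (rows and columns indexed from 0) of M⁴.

30

Characteristic polynomial: r^3 + 4r^2 + 5r + 2 = (r + 1)^2(r + 2), so the eigenvalues are -2, -1, -1.
r=-2: eigenvector (1, -1, 1).
r=-1: eigenvector (-2, 3, -1).
r=-1: eigenvector (0, 0, 1).
P = [[1, -2, 0], [-1, 3, 0], [1, -1, 1]], D = diag(-2, -1, -1), P⁻¹ = [[3, 2, 0], [1, 1, 0], [-2, -1, 1]].
M⁴ = P·diag(16, 1, 1)·P⁻¹ = [[46, 30, 0], [-45, -29, 0], [45, 30, 1]].
The requested entry is 30.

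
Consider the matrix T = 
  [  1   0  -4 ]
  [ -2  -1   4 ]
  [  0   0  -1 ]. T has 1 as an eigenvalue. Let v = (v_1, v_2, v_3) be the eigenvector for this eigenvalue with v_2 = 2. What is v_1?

-2

T − 1I = [[0, 0, -4], [-2, -2, 4], [0, 0, -2]].
Solving (T − 1I)v = 0 gives the eigenspace spanned by (-2, 2, 0).
With v_2 = 2, v = (-2, 2, 0), so v_1 = -2.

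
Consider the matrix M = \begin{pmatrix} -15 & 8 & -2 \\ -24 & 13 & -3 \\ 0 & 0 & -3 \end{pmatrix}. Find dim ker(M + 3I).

M + 3I = [[-12, 8, -2], [-24, 16, -3], [0, 0, 0]].
This matrix has rank 2, so its null space has dimension 3 − 2 = 1.

1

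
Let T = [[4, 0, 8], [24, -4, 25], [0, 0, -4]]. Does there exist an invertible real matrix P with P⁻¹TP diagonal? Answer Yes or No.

No

Characteristic polynomial: p(s) = s^3 + 4s^2 - 16s - 64 = (s - 4)(s + 4)^2.
s = -4 has algebraic multiplicity 2; rank(T + 4I) = 2, so geometric multiplicity = 1.
Geometric multiplicity < algebraic multiplicity, so T is not diagonalizable.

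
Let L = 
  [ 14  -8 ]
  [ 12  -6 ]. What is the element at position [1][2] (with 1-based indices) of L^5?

Characteristic polynomial: t^2 - 8t + 12 = (t - 6)(t - 2), so the eigenvalues are 2, 6.
t=6: eigenvector (1, 1).
t=2: eigenvector (2, 3).
P = [[1, 2], [1, 3]], D = diag(6, 2), P⁻¹ = [[3, -2], [-1, 1]].
L⁵ = P·diag(7776, 32)·P⁻¹ = [[23264, -15488], [23232, -15456]].
The requested entry is -15488.

-15488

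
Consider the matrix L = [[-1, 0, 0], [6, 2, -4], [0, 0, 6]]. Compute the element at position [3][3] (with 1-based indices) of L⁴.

Characteristic polynomial: r^3 - 7r^2 + 4r + 12 = (r - 6)(r - 2)(r + 1), so the eigenvalues are -1, 2, 6.
r=6: eigenvector (0, -1, 1).
r=2: eigenvector (0, 1, 0).
r=-1: eigenvector (1, -2, 0).
P = [[0, 0, 1], [-1, 1, -2], [1, 0, 0]], D = diag(6, 2, -1), P⁻¹ = [[0, 0, 1], [2, 1, 1], [1, 0, 0]].
L⁴ = P·diag(1296, 16, 1)·P⁻¹ = [[1, 0, 0], [30, 16, -1280], [0, 0, 1296]].
The requested entry is 1296.

1296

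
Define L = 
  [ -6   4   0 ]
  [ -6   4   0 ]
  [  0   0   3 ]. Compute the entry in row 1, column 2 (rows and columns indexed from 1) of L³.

Characteristic polynomial: s^3 - s^2 - 6s = s(s - 3)(s + 2), so the eigenvalues are -2, 0, 3.
s=0: eigenvector (2, 3, 0).
s=-2: eigenvector (1, 1, 0).
s=3: eigenvector (0, 0, 1).
P = [[2, 1, 0], [3, 1, 0], [0, 0, 1]], D = diag(0, -2, 3), P⁻¹ = [[-1, 1, 0], [3, -2, 0], [0, 0, 1]].
L³ = P·diag(0, -8, 27)·P⁻¹ = [[-24, 16, 0], [-24, 16, 0], [0, 0, 27]].
The requested entry is 16.

16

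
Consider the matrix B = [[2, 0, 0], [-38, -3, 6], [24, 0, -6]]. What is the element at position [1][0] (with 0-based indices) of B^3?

Characteristic polynomial: μ^3 + 7μ^2 - 36 = (μ - 2)(μ + 3)(μ + 6), so the eigenvalues are -6, -3, 2.
μ=-6: eigenvector (0, -2, 1).
μ=-3: eigenvector (0, 1, 0).
μ=2: eigenvector (1, -4, 3).
P = [[0, 0, 1], [-2, 1, -4], [1, 0, 3]], D = diag(-6, -3, 2), P⁻¹ = [[-3, 0, 1], [-2, 1, 2], [1, 0, 0]].
B³ = P·diag(-216, -27, 8)·P⁻¹ = [[8, 0, 0], [-1274, -27, 378], [672, 0, -216]].
The requested entry is -1274.

-1274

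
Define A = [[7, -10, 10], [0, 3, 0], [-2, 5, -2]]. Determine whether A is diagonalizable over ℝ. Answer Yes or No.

Characteristic polynomial: p(s) = s^3 - 8s^2 + 21s - 18 = (s - 3)^2(s - 2).
s = 3 has algebraic multiplicity 2; rank(A − 3I) = 1, so geometric multiplicity = 2.
Every eigenvalue has geometric = algebraic multiplicity, so A is diagonalizable.

Yes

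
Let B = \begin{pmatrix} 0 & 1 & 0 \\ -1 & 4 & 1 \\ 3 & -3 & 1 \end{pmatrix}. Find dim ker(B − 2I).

B − 2I = [[-2, 1, 0], [-1, 2, 1], [3, -3, -1]].
This matrix has rank 2, so its null space has dimension 3 − 2 = 1.

1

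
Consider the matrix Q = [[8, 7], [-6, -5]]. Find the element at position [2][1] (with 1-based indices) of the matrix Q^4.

-90

Characteristic polynomial: r^2 - 3r + 2 = (r - 2)(r - 1), so the eigenvalues are 1, 2.
r=2: eigenvector (7, -6).
r=1: eigenvector (-1, 1).
P = [[7, -1], [-6, 1]], D = diag(2, 1), P⁻¹ = [[1, 1], [6, 7]].
Q⁴ = P·diag(16, 1)·P⁻¹ = [[106, 105], [-90, -89]].
The requested entry is -90.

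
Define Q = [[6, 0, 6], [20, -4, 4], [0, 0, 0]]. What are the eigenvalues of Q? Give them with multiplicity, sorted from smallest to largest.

Characteristic polynomial: p(μ) = μ^3 - 2μ^2 - 24μ = μ(μ - 6)(μ + 4).
Roots (with multiplicity): -4, 0, 6.

-4, 0, 6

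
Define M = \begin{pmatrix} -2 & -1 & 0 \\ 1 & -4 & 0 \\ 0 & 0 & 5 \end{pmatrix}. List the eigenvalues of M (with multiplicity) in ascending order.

-3, -3, 5

Characteristic polynomial: p(r) = r^3 + r^2 - 21r - 45 = (r - 5)(r + 3)^2.
Roots (with multiplicity): -3, -3, 5.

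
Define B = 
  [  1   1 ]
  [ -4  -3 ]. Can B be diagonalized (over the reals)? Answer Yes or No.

No

Characteristic polynomial: p(μ) = μ^2 + 2μ + 1 = (μ + 1)^2.
μ = -1 has algebraic multiplicity 2; rank(B + 1I) = 1, so geometric multiplicity = 1.
Geometric multiplicity < algebraic multiplicity, so B is not diagonalizable.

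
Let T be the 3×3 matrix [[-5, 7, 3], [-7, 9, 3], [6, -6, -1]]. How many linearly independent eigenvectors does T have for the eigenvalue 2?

T − 2I = [[-7, 7, 3], [-7, 7, 3], [6, -6, -3]].
This matrix has rank 2, so its null space has dimension 3 − 2 = 1.

1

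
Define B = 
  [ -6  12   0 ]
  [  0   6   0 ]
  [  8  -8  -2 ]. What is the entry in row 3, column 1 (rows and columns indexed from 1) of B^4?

-2560

Characteristic polynomial: s^3 + 2s^2 - 36s - 72 = (s - 6)(s + 2)(s + 6), so the eigenvalues are -6, -2, 6.
s=6: eigenvector (1, 1, 0).
s=-6: eigenvector (-1, 0, 2).
s=-2: eigenvector (0, 0, 1).
P = [[1, -1, 0], [1, 0, 0], [0, 2, 1]], D = diag(6, -6, -2), P⁻¹ = [[0, 1, 0], [-1, 1, 0], [2, -2, 1]].
B⁴ = P·diag(1296, 1296, 16)·P⁻¹ = [[1296, 0, 0], [0, 1296, 0], [-2560, 2560, 16]].
The requested entry is -2560.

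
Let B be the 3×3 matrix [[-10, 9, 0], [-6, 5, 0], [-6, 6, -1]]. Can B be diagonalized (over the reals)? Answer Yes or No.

Characteristic polynomial: p(r) = r^3 + 6r^2 + 9r + 4 = (r + 1)^2(r + 4).
r = -1 has algebraic multiplicity 2; rank(B + 1I) = 1, so geometric multiplicity = 2.
Every eigenvalue has geometric = algebraic multiplicity, so B is diagonalizable.

Yes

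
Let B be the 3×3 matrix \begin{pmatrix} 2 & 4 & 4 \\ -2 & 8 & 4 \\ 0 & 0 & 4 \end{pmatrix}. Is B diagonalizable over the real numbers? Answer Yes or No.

Characteristic polynomial: p(λ) = λ^3 - 14λ^2 + 64λ - 96 = (λ - 6)(λ - 4)^2.
λ = 4 has algebraic multiplicity 2; rank(B − 4I) = 1, so geometric multiplicity = 2.
Every eigenvalue has geometric = algebraic multiplicity, so B is diagonalizable.

Yes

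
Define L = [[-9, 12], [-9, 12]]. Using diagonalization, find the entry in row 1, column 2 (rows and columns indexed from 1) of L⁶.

2916

Characteristic polynomial: s^2 - 3s = s(s - 3), so the eigenvalues are 0, 3.
s=0: eigenvector (4, 3).
s=3: eigenvector (1, 1).
P = [[4, 1], [3, 1]], D = diag(0, 3), P⁻¹ = [[1, -1], [-3, 4]].
L⁶ = P·diag(0, 729)·P⁻¹ = [[-2187, 2916], [-2187, 2916]].
The requested entry is 2916.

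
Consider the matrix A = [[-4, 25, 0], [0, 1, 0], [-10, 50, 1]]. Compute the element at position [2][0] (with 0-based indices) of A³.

-130

Characteristic polynomial: λ^3 + 2λ^2 - 7λ + 4 = (λ - 1)^2(λ + 4), so the eigenvalues are -4, 1, 1.
λ=-4: eigenvector (1, 0, 2).
λ=1: eigenvector (5, 1, 10).
λ=1: eigenvector (0, 0, 1).
P = [[1, 5, 0], [0, 1, 0], [2, 10, 1]], D = diag(-4, 1, 1), P⁻¹ = [[1, -5, 0], [0, 1, 0], [-2, 0, 1]].
A³ = P·diag(-64, 1, 1)·P⁻¹ = [[-64, 325, 0], [0, 1, 0], [-130, 650, 1]].
The requested entry is -130.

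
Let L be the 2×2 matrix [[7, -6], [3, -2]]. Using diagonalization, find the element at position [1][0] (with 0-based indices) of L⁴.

Characteristic polynomial: t^2 - 5t + 4 = (t - 4)(t - 1), so the eigenvalues are 1, 4.
t=1: eigenvector (-1, -1).
t=4: eigenvector (2, 1).
P = [[-1, 2], [-1, 1]], D = diag(1, 4), P⁻¹ = [[1, -2], [1, -1]].
L⁴ = P·diag(1, 256)·P⁻¹ = [[511, -510], [255, -254]].
The requested entry is 255.

255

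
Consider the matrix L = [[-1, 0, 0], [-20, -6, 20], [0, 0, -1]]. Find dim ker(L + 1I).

L + 1I = [[0, 0, 0], [-20, -5, 20], [0, 0, 0]].
This matrix has rank 1, so its null space has dimension 3 − 1 = 2.

2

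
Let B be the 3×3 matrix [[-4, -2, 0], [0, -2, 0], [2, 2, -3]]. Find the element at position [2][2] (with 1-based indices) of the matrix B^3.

Characteristic polynomial: t^3 + 9t^2 + 26t + 24 = (t + 2)(t + 3)(t + 4), so the eigenvalues are -4, -3, -2.
t=-4: eigenvector (1, 0, -2).
t=-2: eigenvector (-1, 1, 0).
t=-3: eigenvector (0, 0, 1).
P = [[1, -1, 0], [0, 1, 0], [-2, 0, 1]], D = diag(-4, -2, -3), P⁻¹ = [[1, 1, 0], [0, 1, 0], [2, 2, 1]].
B³ = P·diag(-64, -8, -27)·P⁻¹ = [[-64, -56, 0], [0, -8, 0], [74, 74, -27]].
The requested entry is -8.

-8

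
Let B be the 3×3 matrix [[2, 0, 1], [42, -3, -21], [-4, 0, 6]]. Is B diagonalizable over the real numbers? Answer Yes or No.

No

Characteristic polynomial: p(t) = t^3 - 5t^2 - 8t + 48 = (t - 4)^2(t + 3).
t = 4 has algebraic multiplicity 2; rank(B − 4I) = 2, so geometric multiplicity = 1.
Geometric multiplicity < algebraic multiplicity, so B is not diagonalizable.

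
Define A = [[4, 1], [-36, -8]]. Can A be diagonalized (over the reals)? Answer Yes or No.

Characteristic polynomial: p(r) = r^2 + 4r + 4 = (r + 2)^2.
r = -2 has algebraic multiplicity 2; rank(A + 2I) = 1, so geometric multiplicity = 1.
Geometric multiplicity < algebraic multiplicity, so A is not diagonalizable.

No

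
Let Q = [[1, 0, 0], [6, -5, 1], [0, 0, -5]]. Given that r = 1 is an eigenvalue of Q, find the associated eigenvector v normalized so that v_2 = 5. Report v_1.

Q − 1I = [[0, 0, 0], [6, -6, 1], [0, 0, -6]].
Solving (Q − 1I)v = 0 gives the eigenspace spanned by (5, 5, 0).
With v_2 = 5, v = (5, 5, 0), so v_1 = 5.

5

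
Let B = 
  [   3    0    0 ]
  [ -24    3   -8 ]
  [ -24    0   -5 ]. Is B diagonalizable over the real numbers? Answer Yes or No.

Yes

Characteristic polynomial: p(s) = s^3 - s^2 - 21s + 45 = (s - 3)^2(s + 5).
s = 3 has algebraic multiplicity 2; rank(B − 3I) = 1, so geometric multiplicity = 2.
Every eigenvalue has geometric = algebraic multiplicity, so B is diagonalizable.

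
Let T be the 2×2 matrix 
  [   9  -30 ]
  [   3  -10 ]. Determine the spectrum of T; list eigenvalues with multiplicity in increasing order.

Characteristic polynomial: p(r) = r^2 + r = r(r + 1).
Roots (with multiplicity): -1, 0.

-1, 0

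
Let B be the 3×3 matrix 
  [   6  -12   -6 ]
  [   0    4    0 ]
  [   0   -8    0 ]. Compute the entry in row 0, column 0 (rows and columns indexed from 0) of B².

Characteristic polynomial: s^3 - 10s^2 + 24s = s(s - 6)(s - 4), so the eigenvalues are 0, 4, 6.
s=6: eigenvector (1, 0, 0).
s=4: eigenvector (0, 1, -2).
s=0: eigenvector (1, 0, 1).
P = [[1, 0, 1], [0, 1, 0], [0, -2, 1]], D = diag(6, 4, 0), P⁻¹ = [[1, -2, -1], [0, 1, 0], [0, 2, 1]].
B² = P·diag(36, 16, 0)·P⁻¹ = [[36, -72, -36], [0, 16, 0], [0, -32, 0]].
The requested entry is 36.

36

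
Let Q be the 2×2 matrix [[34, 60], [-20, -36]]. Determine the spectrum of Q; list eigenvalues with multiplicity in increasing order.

Characteristic polynomial: p(t) = t^2 + 2t - 24 = (t - 4)(t + 6).
Roots (with multiplicity): -6, 4.

-6, 4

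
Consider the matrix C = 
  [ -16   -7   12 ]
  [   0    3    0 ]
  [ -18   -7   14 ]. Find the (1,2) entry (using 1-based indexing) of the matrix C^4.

175

Characteristic polynomial: s^3 - s^2 - 14s + 24 = (s - 3)(s - 2)(s + 4), so the eigenvalues are -4, 2, 3.
s=-4: eigenvector (1, 0, 1).
s=3: eigenvector (-1, 1, -1).
s=2: eigenvector (2, 0, 3).
P = [[1, -1, 2], [0, 1, 0], [1, -1, 3]], D = diag(-4, 3, 2), P⁻¹ = [[3, 1, -2], [0, 1, 0], [-1, 0, 1]].
C⁴ = P·diag(256, 81, 16)·P⁻¹ = [[736, 175, -480], [0, 81, 0], [720, 175, -464]].
The requested entry is 175.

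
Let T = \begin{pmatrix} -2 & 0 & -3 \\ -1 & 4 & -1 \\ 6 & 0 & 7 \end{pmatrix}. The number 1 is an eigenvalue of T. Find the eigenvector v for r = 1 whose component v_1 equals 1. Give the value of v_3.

T − 1I = [[-3, 0, -3], [-1, 3, -1], [6, 0, 6]].
Solving (T − 1I)v = 0 gives the eigenspace spanned by (1, 0, -1).
With v_1 = 1, v = (1, 0, -1), so v_3 = -1.

-1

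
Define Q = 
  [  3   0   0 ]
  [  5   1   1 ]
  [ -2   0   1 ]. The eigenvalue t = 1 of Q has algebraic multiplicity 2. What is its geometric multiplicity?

1

Q − 1I = [[2, 0, 0], [5, 0, 1], [-2, 0, 0]].
This matrix has rank 2, so its null space has dimension 3 − 2 = 1.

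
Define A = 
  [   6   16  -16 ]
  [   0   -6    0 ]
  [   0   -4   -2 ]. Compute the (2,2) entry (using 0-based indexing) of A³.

Characteristic polynomial: t^3 + 2t^2 - 36t - 72 = (t - 6)(t + 2)(t + 6), so the eigenvalues are -6, -2, 6.
t=6: eigenvector (1, 0, 0).
t=-6: eigenvector (0, 1, 1).
t=-2: eigenvector (2, 0, 1).
P = [[1, 0, 2], [0, 1, 0], [0, 1, 1]], D = diag(6, -6, -2), P⁻¹ = [[1, 2, -2], [0, 1, 0], [0, -1, 1]].
A³ = P·diag(216, -216, -8)·P⁻¹ = [[216, 448, -448], [0, -216, 0], [0, -208, -8]].
The requested entry is -8.

-8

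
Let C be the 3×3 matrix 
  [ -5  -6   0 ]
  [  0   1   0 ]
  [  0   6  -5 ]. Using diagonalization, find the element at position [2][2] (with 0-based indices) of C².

25

Characteristic polynomial: λ^3 + 9λ^2 + 15λ - 25 = (λ - 1)(λ + 5)^2, so the eigenvalues are -5, -5, 1.
λ=-5: eigenvector (-2, 0, 1).
λ=1: eigenvector (-1, 1, 1).
λ=-5: eigenvector (-1, 0, 1).
P = [[-2, -1, -1], [0, 1, 0], [1, 1, 1]], D = diag(-5, 1, -5), P⁻¹ = [[-1, 0, -1], [0, 1, 0], [1, -1, 2]].
C² = P·diag(25, 1, 25)·P⁻¹ = [[25, 24, 0], [0, 1, 0], [0, -24, 25]].
The requested entry is 25.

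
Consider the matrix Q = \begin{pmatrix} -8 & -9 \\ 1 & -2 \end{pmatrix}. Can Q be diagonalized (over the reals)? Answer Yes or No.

No

Characteristic polynomial: p(λ) = λ^2 + 10λ + 25 = (λ + 5)^2.
λ = -5 has algebraic multiplicity 2; rank(Q + 5I) = 1, so geometric multiplicity = 1.
Geometric multiplicity < algebraic multiplicity, so Q is not diagonalizable.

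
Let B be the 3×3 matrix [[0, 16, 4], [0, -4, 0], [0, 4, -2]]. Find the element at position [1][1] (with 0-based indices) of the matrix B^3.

Characteristic polynomial: t^3 + 6t^2 + 8t = t(t + 2)(t + 4), so the eigenvalues are -4, -2, 0.
t=-2: eigenvector (-2, 0, 1).
t=-4: eigenvector (-2, 1, -2).
t=0: eigenvector (1, 0, 0).
P = [[-2, -2, 1], [0, 1, 0], [1, -2, 0]], D = diag(-2, -4, 0), P⁻¹ = [[0, 2, 1], [0, 1, 0], [1, 6, 2]].
B³ = P·diag(-8, -64, 0)·P⁻¹ = [[0, 160, 16], [0, -64, 0], [0, 112, -8]].
The requested entry is -64.

-64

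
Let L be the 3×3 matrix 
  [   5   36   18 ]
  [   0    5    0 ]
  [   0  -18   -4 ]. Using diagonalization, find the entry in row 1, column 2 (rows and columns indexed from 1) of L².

Characteristic polynomial: s^3 - 6s^2 - 15s + 100 = (s - 5)^2(s + 4), so the eigenvalues are -4, 5, 5.
s=5: eigenvector (1, 0, 0).
s=5: eigenvector (6, 1, -2).
s=-4: eigenvector (-2, 0, 1).
P = [[1, 6, -2], [0, 1, 0], [0, -2, 1]], D = diag(5, 5, -4), P⁻¹ = [[1, -2, 2], [0, 1, 0], [0, 2, 1]].
L² = P·diag(25, 25, 16)·P⁻¹ = [[25, 36, 18], [0, 25, 0], [0, -18, 16]].
The requested entry is 36.

36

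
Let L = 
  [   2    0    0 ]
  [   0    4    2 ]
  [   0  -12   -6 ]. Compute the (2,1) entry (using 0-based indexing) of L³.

Characteristic polynomial: s^3 - 4s = s(s - 2)(s + 2), so the eigenvalues are -2, 0, 2.
s=2: eigenvector (1, 0, 0).
s=0: eigenvector (0, 1, -2).
s=-2: eigenvector (0, -1, 3).
P = [[1, 0, 0], [0, 1, -1], [0, -2, 3]], D = diag(2, 0, -2), P⁻¹ = [[1, 0, 0], [0, 3, 1], [0, 2, 1]].
L³ = P·diag(8, 0, -8)·P⁻¹ = [[8, 0, 0], [0, 16, 8], [0, -48, -24]].
The requested entry is -48.

-48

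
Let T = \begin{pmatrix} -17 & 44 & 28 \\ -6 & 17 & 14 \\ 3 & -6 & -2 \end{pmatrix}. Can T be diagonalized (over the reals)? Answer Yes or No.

Characteristic polynomial: p(r) = r^3 + 2r^2 - 25r - 50 = (r - 5)(r + 2)(r + 5).
All 3 eigenvalues are distinct, so T is diagonalizable.

Yes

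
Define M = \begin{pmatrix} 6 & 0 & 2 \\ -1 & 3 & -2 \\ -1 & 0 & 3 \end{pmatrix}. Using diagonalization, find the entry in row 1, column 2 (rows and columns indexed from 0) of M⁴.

Characteristic polynomial: r^3 - 12r^2 + 47r - 60 = (r - 5)(r - 4)(r - 3), so the eigenvalues are 3, 4, 5.
r=5: eigenvector (2, 0, -1).
r=3: eigenvector (0, 1, 0).
r=4: eigenvector (1, 1, -1).
P = [[2, 0, 1], [0, 1, 1], [-1, 0, -1]], D = diag(5, 3, 4), P⁻¹ = [[1, 0, 1], [1, 1, 2], [-1, 0, -2]].
M⁴ = P·diag(625, 81, 256)·P⁻¹ = [[994, 0, 738], [-175, 81, -350], [-369, 0, -113]].
The requested entry is -350.

-350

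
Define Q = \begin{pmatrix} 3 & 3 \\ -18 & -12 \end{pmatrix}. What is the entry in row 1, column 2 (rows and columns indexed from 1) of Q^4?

-1215

Characteristic polynomial: λ^2 + 9λ + 18 = (λ + 3)(λ + 6), so the eigenvalues are -6, -3.
λ=-6: eigenvector (1, -3).
λ=-3: eigenvector (1, -2).
P = [[1, 1], [-3, -2]], D = diag(-6, -3), P⁻¹ = [[-2, -1], [3, 1]].
Q⁴ = P·diag(1296, 81)·P⁻¹ = [[-2349, -1215], [7290, 3726]].
The requested entry is -1215.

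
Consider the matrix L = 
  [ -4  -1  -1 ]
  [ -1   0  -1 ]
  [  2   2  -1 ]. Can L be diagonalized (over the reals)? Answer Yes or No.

Characteristic polynomial: p(λ) = λ^3 + 5λ^2 + 7λ + 3 = (λ + 1)^2(λ + 3).
λ = -1 has algebraic multiplicity 2; rank(L + 1I) = 2, so geometric multiplicity = 1.
Geometric multiplicity < algebraic multiplicity, so L is not diagonalizable.

No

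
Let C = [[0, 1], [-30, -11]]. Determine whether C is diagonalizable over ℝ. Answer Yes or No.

Characteristic polynomial: p(t) = t^2 + 11t + 30 = (t + 5)(t + 6).
All 2 eigenvalues are distinct, so C is diagonalizable.

Yes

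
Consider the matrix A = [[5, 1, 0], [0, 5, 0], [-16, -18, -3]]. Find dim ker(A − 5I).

1

A − 5I = [[0, 1, 0], [0, 0, 0], [-16, -18, -8]].
This matrix has rank 2, so its null space has dimension 3 − 2 = 1.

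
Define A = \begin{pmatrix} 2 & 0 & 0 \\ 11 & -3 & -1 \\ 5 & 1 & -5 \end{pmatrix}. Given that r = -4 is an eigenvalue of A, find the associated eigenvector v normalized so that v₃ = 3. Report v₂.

A + 4I = [[6, 0, 0], [11, 1, -1], [5, 1, -1]].
Solving (A + 4I)v = 0 gives the eigenspace spanned by (0, 3, 3).
With v₃ = 3, v = (0, 3, 3), so v₂ = 3.

3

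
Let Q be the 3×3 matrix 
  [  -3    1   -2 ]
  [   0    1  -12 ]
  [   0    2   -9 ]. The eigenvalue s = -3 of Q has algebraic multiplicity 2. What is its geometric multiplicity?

Q + 3I = [[0, 1, -2], [0, 4, -12], [0, 2, -6]].
This matrix has rank 2, so its null space has dimension 3 − 2 = 1.

1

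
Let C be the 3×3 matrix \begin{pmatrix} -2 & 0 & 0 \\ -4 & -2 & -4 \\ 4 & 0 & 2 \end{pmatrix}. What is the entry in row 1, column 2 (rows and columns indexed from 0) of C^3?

Characteristic polynomial: r^3 + 2r^2 - 4r - 8 = (r - 2)(r + 2)^2, so the eigenvalues are -2, -2, 2.
r=-2: eigenvector (1, 1, -1).
r=-2: eigenvector (0, 1, 0).
r=2: eigenvector (0, -1, 1).
P = [[1, 0, 0], [1, 1, -1], [-1, 0, 1]], D = diag(-2, -2, 2), P⁻¹ = [[1, 0, 0], [0, 1, 1], [1, 0, 1]].
C³ = P·diag(-8, -8, 8)·P⁻¹ = [[-8, 0, 0], [-16, -8, -16], [16, 0, 8]].
The requested entry is -16.

-16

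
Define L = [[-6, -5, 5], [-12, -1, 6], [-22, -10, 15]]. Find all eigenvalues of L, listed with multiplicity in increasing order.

-1, 4, 5

Characteristic polynomial: p(t) = t^3 - 8t^2 + 11t + 20 = (t - 5)(t - 4)(t + 1).
Roots (with multiplicity): -1, 4, 5.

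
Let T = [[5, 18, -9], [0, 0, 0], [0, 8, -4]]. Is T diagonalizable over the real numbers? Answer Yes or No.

Yes

Characteristic polynomial: p(s) = s^3 - s^2 - 20s = s(s - 5)(s + 4).
All 3 eigenvalues are distinct, so T is diagonalizable.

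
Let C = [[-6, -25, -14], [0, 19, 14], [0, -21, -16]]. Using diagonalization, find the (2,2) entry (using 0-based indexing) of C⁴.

-1202

Characteristic polynomial: t^3 + 3t^2 - 28t - 60 = (t - 5)(t + 2)(t + 6), so the eigenvalues are -6, -2, 5.
t=-6: eigenvector (1, 0, 0).
t=5: eigenvector (-1, 1, -1).
t=-2: eigenvector (2, -2, 3).
P = [[1, -1, 2], [0, 1, -2], [0, -1, 3]], D = diag(-6, 5, -2), P⁻¹ = [[1, 1, 0], [0, 3, 2], [0, 1, 1]].
C⁴ = P·diag(1296, 625, 16)·P⁻¹ = [[1296, -547, -1218], [0, 1843, 1218], [0, -1827, -1202]].
The requested entry is -1202.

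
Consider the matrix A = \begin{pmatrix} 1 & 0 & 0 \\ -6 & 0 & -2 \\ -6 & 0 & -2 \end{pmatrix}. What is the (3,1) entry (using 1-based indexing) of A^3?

-18

Characteristic polynomial: s^3 + s^2 - 2s = s(s - 1)(s + 2), so the eigenvalues are -2, 0, 1.
s=1: eigenvector (1, -2, -2).
s=0: eigenvector (0, 1, 0).
s=-2: eigenvector (0, 1, 1).
P = [[1, 0, 0], [-2, 1, 1], [-2, 0, 1]], D = diag(1, 0, -2), P⁻¹ = [[1, 0, 0], [0, 1, -1], [2, 0, 1]].
A³ = P·diag(1, 0, -8)·P⁻¹ = [[1, 0, 0], [-18, 0, -8], [-18, 0, -8]].
The requested entry is -18.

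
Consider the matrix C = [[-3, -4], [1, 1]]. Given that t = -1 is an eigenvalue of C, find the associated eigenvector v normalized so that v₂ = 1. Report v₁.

C + 1I = [[-2, -4], [1, 2]].
Solving (C + 1I)v = 0 gives the eigenspace spanned by (-2, 1).
With v₂ = 1, v = (-2, 1), so v₁ = -2.

-2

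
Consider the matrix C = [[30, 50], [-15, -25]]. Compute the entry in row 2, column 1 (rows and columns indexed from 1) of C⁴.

Characteristic polynomial: r^2 - 5r = r(r - 5), so the eigenvalues are 0, 5.
r=5: eigenvector (-2, 1).
r=0: eigenvector (-5, 3).
P = [[-2, -5], [1, 3]], D = diag(5, 0), P⁻¹ = [[-3, -5], [1, 2]].
C⁴ = P·diag(625, 0)·P⁻¹ = [[3750, 6250], [-1875, -3125]].
The requested entry is -1875.

-1875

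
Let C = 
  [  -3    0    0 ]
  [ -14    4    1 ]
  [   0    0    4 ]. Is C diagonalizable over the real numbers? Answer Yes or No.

No

Characteristic polynomial: p(t) = t^3 - 5t^2 - 8t + 48 = (t - 4)^2(t + 3).
t = 4 has algebraic multiplicity 2; rank(C − 4I) = 2, so geometric multiplicity = 1.
Geometric multiplicity < algebraic multiplicity, so C is not diagonalizable.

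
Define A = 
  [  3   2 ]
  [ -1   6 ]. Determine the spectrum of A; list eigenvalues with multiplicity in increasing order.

4, 5

Characteristic polynomial: p(t) = t^2 - 9t + 20 = (t - 5)(t - 4).
Roots (with multiplicity): 4, 5.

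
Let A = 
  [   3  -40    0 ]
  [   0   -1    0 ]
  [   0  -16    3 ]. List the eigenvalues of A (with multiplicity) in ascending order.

Characteristic polynomial: p(r) = r^3 - 5r^2 + 3r + 9 = (r - 3)^2(r + 1).
Roots (with multiplicity): -1, 3, 3.

-1, 3, 3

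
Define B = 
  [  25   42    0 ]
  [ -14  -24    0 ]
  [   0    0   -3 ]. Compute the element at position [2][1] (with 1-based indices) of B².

Characteristic polynomial: μ^3 + 2μ^2 - 15μ - 36 = (μ - 4)(μ + 3)^2, so the eigenvalues are -3, -3, 4.
μ=-3: eigenvector (-3, 2, -1).
μ=4: eigenvector (-2, 1, 0).
μ=-3: eigenvector (0, 0, 1).
P = [[-3, -2, 0], [2, 1, 0], [-1, 0, 1]], D = diag(-3, 4, -3), P⁻¹ = [[1, 2, 0], [-2, -3, 0], [1, 2, 1]].
B² = P·diag(9, 16, 9)·P⁻¹ = [[37, 42, 0], [-14, -12, 0], [0, 0, 9]].
The requested entry is -14.

-14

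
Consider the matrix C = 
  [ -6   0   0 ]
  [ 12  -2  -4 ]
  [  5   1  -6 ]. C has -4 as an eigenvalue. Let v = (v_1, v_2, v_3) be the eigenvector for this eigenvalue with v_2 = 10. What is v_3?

5

C + 4I = [[-2, 0, 0], [12, 2, -4], [5, 1, -2]].
Solving (C + 4I)v = 0 gives the eigenspace spanned by (0, 10, 5).
With v_2 = 10, v = (0, 10, 5), so v_3 = 5.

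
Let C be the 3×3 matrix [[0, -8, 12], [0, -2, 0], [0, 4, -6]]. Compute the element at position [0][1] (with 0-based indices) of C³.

Characteristic polynomial: μ^3 + 8μ^2 + 12μ = μ(μ + 2)(μ + 6), so the eigenvalues are -6, -2, 0.
μ=-2: eigenvector (-2, 1, 1).
μ=0: eigenvector (1, 0, 0).
μ=-6: eigenvector (-2, 0, 1).
P = [[-2, 1, -2], [1, 0, 0], [1, 0, 1]], D = diag(-2, 0, -6), P⁻¹ = [[0, 1, 0], [1, 0, 2], [0, -1, 1]].
C³ = P·diag(-8, 0, -216)·P⁻¹ = [[0, -416, 432], [0, -8, 0], [0, 208, -216]].
The requested entry is -416.

-416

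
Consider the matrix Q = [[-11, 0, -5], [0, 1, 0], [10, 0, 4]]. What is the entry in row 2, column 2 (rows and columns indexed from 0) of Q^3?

214

Characteristic polynomial: λ^3 + 6λ^2 - λ - 6 = (λ - 1)(λ + 1)(λ + 6), so the eigenvalues are -6, -1, 1.
λ=-1: eigenvector (1, 0, -2).
λ=1: eigenvector (0, 1, 0).
λ=-6: eigenvector (1, 0, -1).
P = [[1, 0, 1], [0, 1, 0], [-2, 0, -1]], D = diag(-1, 1, -6), P⁻¹ = [[-1, 0, -1], [0, 1, 0], [2, 0, 1]].
Q³ = P·diag(-1, 1, -216)·P⁻¹ = [[-431, 0, -215], [0, 1, 0], [430, 0, 214]].
The requested entry is 214.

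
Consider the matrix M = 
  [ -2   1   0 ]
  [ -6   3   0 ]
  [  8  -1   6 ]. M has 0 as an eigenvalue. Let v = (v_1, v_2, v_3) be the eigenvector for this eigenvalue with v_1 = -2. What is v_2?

M = [[-2, 1, 0], [-6, 3, 0], [8, -1, 6]].
Solving (M)v = 0 gives the eigenspace spanned by (-2, -4, 2).
With v_1 = -2, v = (-2, -4, 2), so v_2 = -4.

-4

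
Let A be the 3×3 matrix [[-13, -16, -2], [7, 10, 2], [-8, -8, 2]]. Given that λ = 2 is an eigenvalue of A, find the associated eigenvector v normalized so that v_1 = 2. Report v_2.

-2

A − 2I = [[-15, -16, -2], [7, 8, 2], [-8, -8, 0]].
Solving (A − 2I)v = 0 gives the eigenspace spanned by (2, -2, 1).
With v_1 = 2, v = (2, -2, 1), so v_2 = -2.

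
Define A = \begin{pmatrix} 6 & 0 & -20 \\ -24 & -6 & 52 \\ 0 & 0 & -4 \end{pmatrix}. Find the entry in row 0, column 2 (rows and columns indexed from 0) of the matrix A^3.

Characteristic polynomial: s^3 + 4s^2 - 36s - 144 = (s - 6)(s + 4)(s + 6), so the eigenvalues are -6, -4, 6.
s=-6: eigenvector (0, 1, 0).
s=6: eigenvector (1, -2, 0).
s=-4: eigenvector (2, 2, 1).
P = [[0, 1, 2], [1, -2, 2], [0, 0, 1]], D = diag(-6, 6, -4), P⁻¹ = [[2, 1, -6], [1, 0, -2], [0, 0, 1]].
A³ = P·diag(-216, 216, -64)·P⁻¹ = [[216, 0, -560], [-864, -216, 2032], [0, 0, -64]].
The requested entry is -560.

-560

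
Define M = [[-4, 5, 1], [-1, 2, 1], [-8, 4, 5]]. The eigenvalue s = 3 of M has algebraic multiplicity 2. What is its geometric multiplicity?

1

M − 3I = [[-7, 5, 1], [-1, -1, 1], [-8, 4, 2]].
This matrix has rank 2, so its null space has dimension 3 − 2 = 1.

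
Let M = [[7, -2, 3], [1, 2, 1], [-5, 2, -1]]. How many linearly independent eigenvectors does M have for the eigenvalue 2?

M − 2I = [[5, -2, 3], [1, 0, 1], [-5, 2, -3]].
This matrix has rank 2, so its null space has dimension 3 − 2 = 1.

1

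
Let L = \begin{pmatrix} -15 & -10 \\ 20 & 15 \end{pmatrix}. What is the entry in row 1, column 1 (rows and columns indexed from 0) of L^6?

Characteristic polynomial: t^2 - 25 = (t - 5)(t + 5), so the eigenvalues are -5, 5.
t=5: eigenvector (-1, 2).
t=-5: eigenvector (1, -1).
P = [[-1, 1], [2, -1]], D = diag(5, -5), P⁻¹ = [[1, 1], [2, 1]].
L⁶ = P·diag(15625, 15625)·P⁻¹ = [[15625, 0], [0, 15625]].
The requested entry is 15625.

15625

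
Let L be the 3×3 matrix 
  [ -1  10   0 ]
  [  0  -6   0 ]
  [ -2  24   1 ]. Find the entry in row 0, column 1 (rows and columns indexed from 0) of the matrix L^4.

-2590

Characteristic polynomial: μ^3 + 6μ^2 - μ - 6 = (μ - 1)(μ + 1)(μ + 6), so the eigenvalues are -6, -1, 1.
μ=-1: eigenvector (1, 0, 1).
μ=1: eigenvector (0, 0, 1).
μ=-6: eigenvector (-2, 1, -4).
P = [[1, 0, -2], [0, 0, 1], [1, 1, -4]], D = diag(-1, 1, -6), P⁻¹ = [[1, 2, 0], [-1, 2, 1], [0, 1, 0]].
L⁴ = P·diag(1, 1, 1296)·P⁻¹ = [[1, -2590, 0], [0, 1296, 0], [0, -5180, 1]].
The requested entry is -2590.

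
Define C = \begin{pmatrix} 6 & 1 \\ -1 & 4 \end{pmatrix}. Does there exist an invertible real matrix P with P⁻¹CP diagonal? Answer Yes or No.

No

Characteristic polynomial: p(μ) = μ^2 - 10μ + 25 = (μ - 5)^2.
μ = 5 has algebraic multiplicity 2; rank(C − 5I) = 1, so geometric multiplicity = 1.
Geometric multiplicity < algebraic multiplicity, so C is not diagonalizable.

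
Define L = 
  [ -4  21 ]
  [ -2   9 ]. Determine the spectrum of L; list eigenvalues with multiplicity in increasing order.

2, 3

Characteristic polynomial: p(r) = r^2 - 5r + 6 = (r - 3)(r - 2).
Roots (with multiplicity): 2, 3.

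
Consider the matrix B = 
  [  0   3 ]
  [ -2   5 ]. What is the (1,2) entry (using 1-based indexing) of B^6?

1995

Characteristic polynomial: t^2 - 5t + 6 = (t - 3)(t - 2), so the eigenvalues are 2, 3.
t=3: eigenvector (1, 1).
t=2: eigenvector (-3, -2).
P = [[1, -3], [1, -2]], D = diag(3, 2), P⁻¹ = [[-2, 3], [-1, 1]].
B⁶ = P·diag(729, 64)·P⁻¹ = [[-1266, 1995], [-1330, 2059]].
The requested entry is 1995.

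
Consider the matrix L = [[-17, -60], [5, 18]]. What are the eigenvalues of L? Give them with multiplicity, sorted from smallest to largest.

Characteristic polynomial: p(t) = t^2 - t - 6 = (t - 3)(t + 2).
Roots (with multiplicity): -2, 3.

-2, 3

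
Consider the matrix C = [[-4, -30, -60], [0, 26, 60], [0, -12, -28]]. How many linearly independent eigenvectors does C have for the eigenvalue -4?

C + 4I = [[0, -30, -60], [0, 30, 60], [0, -12, -24]].
This matrix has rank 1, so its null space has dimension 3 − 1 = 2.

2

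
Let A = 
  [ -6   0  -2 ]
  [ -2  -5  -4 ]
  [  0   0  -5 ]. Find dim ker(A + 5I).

2

A + 5I = [[-1, 0, -2], [-2, 0, -4], [0, 0, 0]].
This matrix has rank 1, so its null space has dimension 3 − 1 = 2.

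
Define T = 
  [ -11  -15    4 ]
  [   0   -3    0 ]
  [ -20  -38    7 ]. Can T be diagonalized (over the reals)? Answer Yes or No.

No

Characteristic polynomial: p(μ) = μ^3 + 7μ^2 + 15μ + 9 = (μ + 1)(μ + 3)^2.
μ = -3 has algebraic multiplicity 2; rank(T + 3I) = 2, so geometric multiplicity = 1.
Geometric multiplicity < algebraic multiplicity, so T is not diagonalizable.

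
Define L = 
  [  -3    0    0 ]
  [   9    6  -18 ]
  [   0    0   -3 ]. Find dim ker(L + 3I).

L + 3I = [[0, 0, 0], [9, 9, -18], [0, 0, 0]].
This matrix has rank 1, so its null space has dimension 3 − 1 = 2.

2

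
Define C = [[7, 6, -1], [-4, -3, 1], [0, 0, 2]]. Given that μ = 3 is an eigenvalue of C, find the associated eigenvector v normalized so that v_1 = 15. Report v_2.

C − 3I = [[4, 6, -1], [-4, -6, 1], [0, 0, -1]].
Solving (C − 3I)v = 0 gives the eigenspace spanned by (15, -10, 0).
With v_1 = 15, v = (15, -10, 0), so v_2 = -10.

-10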